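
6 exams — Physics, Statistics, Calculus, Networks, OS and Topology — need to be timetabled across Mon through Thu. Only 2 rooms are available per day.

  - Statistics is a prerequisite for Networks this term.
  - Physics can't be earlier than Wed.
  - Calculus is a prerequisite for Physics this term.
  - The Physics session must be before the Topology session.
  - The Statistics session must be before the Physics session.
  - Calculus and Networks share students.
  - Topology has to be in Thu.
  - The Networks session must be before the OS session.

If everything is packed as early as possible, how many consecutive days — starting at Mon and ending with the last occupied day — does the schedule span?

The precedence chain requires at least 3 distinct days.
With at most 2 per day and 6 exams, at least 3 days are needed.
Topology can't be placed before Thu — that is day 4 counting from Mon — so the schedule must run through at least 4 days.
4 works (last occupied day: Thu): for example Networks=Tue, Calculus=Mon, Topology=Thu, OS=Wed, Physics=Wed, Statistics=Mon.

4 days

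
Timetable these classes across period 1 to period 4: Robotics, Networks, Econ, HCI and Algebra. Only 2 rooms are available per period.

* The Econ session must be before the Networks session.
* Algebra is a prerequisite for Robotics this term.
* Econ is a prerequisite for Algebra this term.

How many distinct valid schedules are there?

Splitting on Robotics: it can be period 3 (10), period 4 (26). Listing each branch's schedules as (Networks, Econ, HCI, Algebra) by period number:
Robotics=period 3: (2,1,1,2) (2,1,3,2) (2,1,4,2) (3,1,1,2) (3,1,2,2) (3,1,4,2) (4,1,1,2) (4,1,2,2) (4,1,3,2) (4,1,4,2) — 10.
Robotics=period 4: (2,1,1,2) (2,1,1,3) (2,1,2,3) (2,1,3,2) (2,1,3,3) (2,1,4,2) (2,1,4,3) (3,1,1,2) (3,1,1,3) (3,1,2,2) (3,1,2,3) (3,1,3,2) (3,1,4,2) (3,1,4,3) (3,2,1,3) (3,2,2,3) (3,2,4,3) (4,1,1,2) (4,1,1,3) (4,1,2,2) (4,1,2,3) (4,1,3,2) (4,1,3,3) (4,2,1,3) (4,2,2,3) (4,2,3,3) — 26.
Summing: 10 + 26 = 36.

36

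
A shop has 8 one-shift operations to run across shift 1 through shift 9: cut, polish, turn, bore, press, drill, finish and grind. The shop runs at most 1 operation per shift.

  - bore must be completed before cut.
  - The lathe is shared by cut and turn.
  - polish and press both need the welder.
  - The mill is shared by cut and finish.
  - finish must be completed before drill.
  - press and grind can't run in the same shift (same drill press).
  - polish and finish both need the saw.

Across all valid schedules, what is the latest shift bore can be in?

shift 8

Downstream work caps bore at shift 8.
bore at shift 8 is achievable: finish in shift 1; drill in shift 2; press in shift 5; grind in shift 6; polish in shift 3; turn in shift 4; bore in shift 8; cut in shift 9.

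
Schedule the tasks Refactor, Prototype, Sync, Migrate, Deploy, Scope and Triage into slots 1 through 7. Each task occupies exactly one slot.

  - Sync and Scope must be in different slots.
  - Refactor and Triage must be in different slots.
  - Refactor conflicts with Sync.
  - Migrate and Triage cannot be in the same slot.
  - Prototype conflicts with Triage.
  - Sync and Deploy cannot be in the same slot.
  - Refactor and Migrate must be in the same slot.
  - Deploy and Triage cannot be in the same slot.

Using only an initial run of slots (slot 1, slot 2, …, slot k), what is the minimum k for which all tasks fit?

Could 1 slot be enough, i.e. nothing placed later than 1? No: Triage can't share with Migrate (1) → nothing is left.
So 1 slot is not enough.
2 works (last occupied slot: 2): for example Migrate=1, Scope=1, Refactor=1, Sync=2, Triage=2, Deploy=1, Prototype=1.

2 slots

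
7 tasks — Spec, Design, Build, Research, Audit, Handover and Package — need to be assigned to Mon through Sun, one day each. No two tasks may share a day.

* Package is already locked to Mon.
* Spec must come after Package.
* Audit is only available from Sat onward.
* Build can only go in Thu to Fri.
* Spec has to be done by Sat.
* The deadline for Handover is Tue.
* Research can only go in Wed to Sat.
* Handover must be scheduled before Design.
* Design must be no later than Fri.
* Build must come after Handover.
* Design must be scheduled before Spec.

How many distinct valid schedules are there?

Splitting on Spec: it can be Thu (1), Fri (1), Sat (4). Listing each branch's schedules as (Design, Build, Research, Audit, Handover, Package):
Spec=Thu: (Wed,Fri,Sat,Sun,Tue,Mon) — 1.
Spec=Fri: (Wed,Thu,Sat,Sun,Tue,Mon) — 1.
Spec=Sat: (Wed,Thu,Fri,Sun,Tue,Mon) (Wed,Fri,Thu,Sun,Tue,Mon) (Thu,Fri,Wed,Sun,Tue,Mon) (Fri,Thu,Wed,Sun,Tue,Mon) — 4.
Summing: 1 + 1 + 4 = 6.

6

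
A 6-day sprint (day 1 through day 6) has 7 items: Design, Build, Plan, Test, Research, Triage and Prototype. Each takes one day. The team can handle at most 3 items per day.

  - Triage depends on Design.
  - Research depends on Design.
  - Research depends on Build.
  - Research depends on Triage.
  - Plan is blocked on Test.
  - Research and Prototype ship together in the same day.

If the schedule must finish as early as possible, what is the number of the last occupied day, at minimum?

3

The precedence chain requires at least 3 distinct days.
With at most 3 per day and 7 work items, at least 3 days are needed.
3 works (last occupied day: day 3): for example Prototype=day 3; Research=day 3; Triage=day 2; Plan=day 2; Test=day 1; Build=day 1; Design=day 1.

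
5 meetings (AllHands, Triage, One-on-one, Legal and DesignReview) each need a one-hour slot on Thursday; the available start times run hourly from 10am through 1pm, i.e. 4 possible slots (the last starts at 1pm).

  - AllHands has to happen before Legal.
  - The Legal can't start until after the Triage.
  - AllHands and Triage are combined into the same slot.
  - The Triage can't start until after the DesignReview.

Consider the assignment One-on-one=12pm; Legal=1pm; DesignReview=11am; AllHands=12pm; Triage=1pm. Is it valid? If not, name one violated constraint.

Invalid. AllHands and Triage are combined into the same slot.

The Legal can't start until after the Triage — violated.
AllHands and Triage are combined into the same slot — violated.
AllHands has to happen before Legal — holds.
The Triage can't start until after the DesignReview — holds.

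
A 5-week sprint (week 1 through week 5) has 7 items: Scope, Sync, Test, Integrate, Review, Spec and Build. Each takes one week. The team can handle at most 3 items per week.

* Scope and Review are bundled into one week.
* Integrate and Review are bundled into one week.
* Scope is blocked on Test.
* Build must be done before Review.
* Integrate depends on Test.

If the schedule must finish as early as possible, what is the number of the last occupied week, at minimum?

3

The precedence chain requires at least 2 distinct weeks.
With at most 3 per week and 7 work items, at least 3 weeks are needed.
3 works (last occupied week: week 3): for example Integrate in week 2; Spec in week 3; Test in week 1; Build in week 1; Scope in week 2; Review in week 2; Sync in week 1.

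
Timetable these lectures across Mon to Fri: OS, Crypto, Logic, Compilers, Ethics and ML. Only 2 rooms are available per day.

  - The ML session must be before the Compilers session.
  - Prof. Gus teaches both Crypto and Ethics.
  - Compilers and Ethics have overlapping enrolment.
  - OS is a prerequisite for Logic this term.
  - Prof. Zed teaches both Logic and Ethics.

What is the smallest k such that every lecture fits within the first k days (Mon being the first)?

3

The precedence chain requires at least 2 distinct days.
With at most 2 per day and 6 lectures, at least 3 days are needed.
3 works (last occupied day: Wed): for example Crypto -> Wed, Compilers -> Wed, OS -> Mon, ML -> Tue, Logic -> Tue, Ethics -> Mon.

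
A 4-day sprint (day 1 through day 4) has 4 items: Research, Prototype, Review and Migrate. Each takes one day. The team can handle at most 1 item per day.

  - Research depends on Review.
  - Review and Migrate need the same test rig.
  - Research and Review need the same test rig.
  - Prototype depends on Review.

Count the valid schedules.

8

Splitting on Research: it can be day 2 (2), day 3 (3), day 4 (3). Listing each branch's schedules as (Prototype, Review, Migrate) by day number:
Research=day 2: (3,1,4) (4,1,3) — 2.
Research=day 3: (2,1,4) (4,1,2) (4,2,1) — 3.
Research=day 4: (2,1,3) (3,1,2) (3,2,1) — 3.
Summing: 2 + 3 + 3 = 8.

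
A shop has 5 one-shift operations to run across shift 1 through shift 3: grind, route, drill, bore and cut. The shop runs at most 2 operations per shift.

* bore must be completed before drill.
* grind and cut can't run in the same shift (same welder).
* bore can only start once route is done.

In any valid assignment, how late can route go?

Downstream work caps route at shift 1.
route at shift 1 is achievable: grind in shift 1; route in shift 1; drill in shift 3; bore in shift 2; cut in shift 2.

shift 1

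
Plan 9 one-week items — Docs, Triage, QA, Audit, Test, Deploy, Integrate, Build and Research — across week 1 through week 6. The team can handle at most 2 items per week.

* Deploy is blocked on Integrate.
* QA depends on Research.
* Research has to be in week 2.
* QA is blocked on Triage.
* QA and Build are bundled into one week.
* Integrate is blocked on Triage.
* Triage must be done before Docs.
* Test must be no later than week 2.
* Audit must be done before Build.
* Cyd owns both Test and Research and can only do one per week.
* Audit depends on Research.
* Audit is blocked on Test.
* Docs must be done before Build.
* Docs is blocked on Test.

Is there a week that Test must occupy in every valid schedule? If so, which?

Test's window is week 1–week 2.
Research is fixed at week 2, and Test can't share a week with Research.
So Test must be week 1.

week 1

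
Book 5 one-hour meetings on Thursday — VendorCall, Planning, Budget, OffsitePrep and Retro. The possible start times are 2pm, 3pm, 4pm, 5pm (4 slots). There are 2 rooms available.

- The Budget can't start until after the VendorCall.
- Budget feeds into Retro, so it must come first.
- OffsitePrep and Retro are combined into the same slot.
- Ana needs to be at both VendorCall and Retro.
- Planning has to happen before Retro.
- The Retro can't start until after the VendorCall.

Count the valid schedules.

Splitting on VendorCall: it can be 2pm (8), 3pm (3). Listing each branch's schedules as (Planning, Budget, OffsitePrep, Retro):
VendorCall=2pm: (2pm,3pm,4pm,4pm) (2pm,3pm,5pm,5pm) (2pm,4pm,5pm,5pm) (3pm,3pm,4pm,4pm) (3pm,3pm,5pm,5pm) (3pm,4pm,5pm,5pm) (4pm,3pm,5pm,5pm) (4pm,4pm,5pm,5pm) — 8.
VendorCall=3pm: (2pm,4pm,5pm,5pm) (3pm,4pm,5pm,5pm) (4pm,4pm,5pm,5pm) — 3.
Summing: 8 + 3 = 11.

11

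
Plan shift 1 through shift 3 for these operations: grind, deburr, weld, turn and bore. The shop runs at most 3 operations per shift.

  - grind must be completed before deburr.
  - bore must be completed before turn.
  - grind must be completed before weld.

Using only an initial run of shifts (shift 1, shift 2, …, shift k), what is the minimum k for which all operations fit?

2 shifts

The precedence chain requires at least 2 distinct shifts.
With at most 3 per shift and 5 operations, at least 2 shifts are needed.
2 works (last occupied shift: shift 2): for example turn in shift 2; bore in shift 1; weld in shift 2; deburr in shift 2; grind in shift 1.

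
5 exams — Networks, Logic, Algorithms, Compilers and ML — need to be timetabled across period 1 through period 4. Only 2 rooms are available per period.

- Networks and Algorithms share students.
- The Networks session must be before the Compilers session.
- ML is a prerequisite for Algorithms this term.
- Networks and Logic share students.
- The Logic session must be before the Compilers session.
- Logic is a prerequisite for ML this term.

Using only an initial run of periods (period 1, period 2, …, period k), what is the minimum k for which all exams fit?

The precedence chain requires at least 3 distinct periods.
With at most 2 per period and 5 exams, at least 3 periods are needed.
3 works (last occupied period: period 3): for example Logic=period 1; Networks=period 2; ML=period 2; Algorithms=period 3; Compilers=period 3.

3 periods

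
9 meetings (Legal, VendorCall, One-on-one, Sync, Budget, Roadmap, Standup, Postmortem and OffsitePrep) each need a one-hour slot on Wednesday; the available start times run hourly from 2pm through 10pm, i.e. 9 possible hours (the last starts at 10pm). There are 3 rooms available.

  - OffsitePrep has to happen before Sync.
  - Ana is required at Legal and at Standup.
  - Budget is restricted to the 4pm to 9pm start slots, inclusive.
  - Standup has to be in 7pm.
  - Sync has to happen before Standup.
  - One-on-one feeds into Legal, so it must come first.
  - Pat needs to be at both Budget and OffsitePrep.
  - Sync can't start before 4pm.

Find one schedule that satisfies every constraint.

Legal -> 3pm; Roadmap -> 3pm; VendorCall -> 2pm; Postmortem -> 3pm; Sync -> 4pm; Standup -> 7pm; Budget -> 4pm; OffsitePrep -> 2pm; One-on-one -> 2pm

Checking: One-on-one(2pm) before Legal(3pm); Sync(4pm) before Standup(7pm); OffsitePrep(2pm) before Sync(4pm); Legal(3pm) != Standup(7pm); Budget(4pm) != OffsitePrep(2pm); Standup=7pm in [7pm,7pm]; Sync=4pm in [4pm,10pm]; Budget=4pm in [4pm,9pm]; max 3 per hour (cap 3).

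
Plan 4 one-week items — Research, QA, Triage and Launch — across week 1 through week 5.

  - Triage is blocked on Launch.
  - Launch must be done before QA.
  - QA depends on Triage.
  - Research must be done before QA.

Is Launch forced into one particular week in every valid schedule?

No

Launch can be week 1 (e.g. QA in week 3; Launch in week 1; Triage in week 2; Research in week 1) or week 2 (e.g. Research=week 1, Launch=week 2, Triage=week 3, QA=week 4).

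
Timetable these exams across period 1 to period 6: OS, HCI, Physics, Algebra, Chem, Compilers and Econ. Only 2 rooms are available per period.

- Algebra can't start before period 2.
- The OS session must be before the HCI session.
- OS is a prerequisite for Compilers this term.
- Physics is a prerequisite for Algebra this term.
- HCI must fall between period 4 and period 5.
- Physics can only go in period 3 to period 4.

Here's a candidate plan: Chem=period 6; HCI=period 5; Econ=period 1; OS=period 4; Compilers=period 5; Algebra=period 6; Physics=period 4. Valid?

Physics can only go in period 3 to period 4 — holds.
Physics is a prerequisite for Algebra this term — holds.
Algebra can't start before period 2 — holds.
Only 2 rooms are available per period — holds.
OS is a prerequisite for Compilers this term — holds.
HCI must fall between period 4 and period 5 — holds.
The OS session must be before the HCI session — holds.

Valid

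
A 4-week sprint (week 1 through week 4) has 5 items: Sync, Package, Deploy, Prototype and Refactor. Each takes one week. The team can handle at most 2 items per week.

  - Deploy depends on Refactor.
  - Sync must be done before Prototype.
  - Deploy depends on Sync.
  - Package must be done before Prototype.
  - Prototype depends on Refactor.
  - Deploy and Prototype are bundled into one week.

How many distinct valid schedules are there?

30

Splitting on Sync: it can be week 1 (11), week 2 (11), week 3 (8). Listing each branch's schedules as (Package, Deploy, Prototype, Refactor) by week number:
Sync=week 1: (1,3,3,2) (1,4,4,2) (1,4,4,3) (2,3,3,1) (2,3,3,2) (2,4,4,1) (2,4,4,2) (2,4,4,3) (3,4,4,1) (3,4,4,2) (3,4,4,3) — 11.
Sync=week 2: (1,3,3,1) (1,3,3,2) (1,4,4,1) (1,4,4,2) (1,4,4,3) (2,3,3,1) (2,4,4,1) (2,4,4,3) (3,4,4,1) (3,4,4,2) (3,4,4,3) — 11.
Sync=week 3: (1,4,4,1) (1,4,4,2) (1,4,4,3) (2,4,4,1) (2,4,4,2) (2,4,4,3) (3,4,4,1) (3,4,4,2) — 8.
Summing: 11 + 11 + 8 = 30.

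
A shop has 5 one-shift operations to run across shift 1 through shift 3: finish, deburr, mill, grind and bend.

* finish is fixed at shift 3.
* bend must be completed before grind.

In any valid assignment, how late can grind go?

shift 3

Precedence pushes grind to at least shift 2.
grind at shift 3 is achievable: deburr=shift 1, finish=shift 3, bend=shift 1, grind=shift 3, mill=shift 1.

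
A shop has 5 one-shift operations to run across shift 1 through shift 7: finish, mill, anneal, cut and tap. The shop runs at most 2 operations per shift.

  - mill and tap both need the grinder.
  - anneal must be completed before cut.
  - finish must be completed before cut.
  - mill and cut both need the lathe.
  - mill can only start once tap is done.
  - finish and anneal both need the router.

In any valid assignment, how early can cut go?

shift 3

Precedence pushes cut to at least shift 2.
cut at shift 3 is achievable: tap in shift 1; finish in shift 1; cut in shift 3; mill in shift 2; anneal in shift 2.
Nothing earlier works — the conflict and capacity constraints rule out every shift before shift 3.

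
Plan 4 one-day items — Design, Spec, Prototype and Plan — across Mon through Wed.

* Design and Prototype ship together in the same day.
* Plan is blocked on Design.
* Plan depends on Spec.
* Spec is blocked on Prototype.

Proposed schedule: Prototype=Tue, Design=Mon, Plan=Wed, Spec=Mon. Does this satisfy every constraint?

Invalid. Spec is blocked on Prototype.

Plan is blocked on Design — holds.
Spec is blocked on Prototype — violated.
Design and Prototype ship together in the same day — violated.
Plan depends on Spec — holds.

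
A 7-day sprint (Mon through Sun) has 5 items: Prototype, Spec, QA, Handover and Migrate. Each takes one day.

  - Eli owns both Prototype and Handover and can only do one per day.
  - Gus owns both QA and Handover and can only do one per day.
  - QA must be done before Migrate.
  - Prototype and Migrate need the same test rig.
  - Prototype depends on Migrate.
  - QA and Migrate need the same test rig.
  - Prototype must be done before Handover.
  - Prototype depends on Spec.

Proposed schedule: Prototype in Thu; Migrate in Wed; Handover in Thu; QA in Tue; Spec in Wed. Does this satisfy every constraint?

No. Eli owns both Prototype and Handover and can only do one per day is not satisfied.

Prototype must be done before Handover — violated.
Prototype depends on Spec — holds.
QA must be done before Migrate — holds.
QA and Migrate need the same test rig — holds.
Prototype and Migrate need the same test rig — holds.
Gus owns both QA and Handover and can only do one per day — holds.
Eli owns both Prototype and Handover and can only do one per day — violated.
Prototype depends on Migrate — holds.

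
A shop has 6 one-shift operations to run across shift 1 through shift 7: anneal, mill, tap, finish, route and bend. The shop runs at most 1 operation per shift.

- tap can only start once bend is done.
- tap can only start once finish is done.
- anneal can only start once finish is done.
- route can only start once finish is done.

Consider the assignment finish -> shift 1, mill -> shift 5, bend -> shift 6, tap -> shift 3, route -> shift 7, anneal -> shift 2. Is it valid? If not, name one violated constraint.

Invalid. tap can only start once bend is done.

tap can only start once finish is done — holds.
route can only start once finish is done — holds.
anneal can only start once finish is done — holds.
The shop runs at most 1 operation per shift — holds.
tap can only start once bend is done — violated.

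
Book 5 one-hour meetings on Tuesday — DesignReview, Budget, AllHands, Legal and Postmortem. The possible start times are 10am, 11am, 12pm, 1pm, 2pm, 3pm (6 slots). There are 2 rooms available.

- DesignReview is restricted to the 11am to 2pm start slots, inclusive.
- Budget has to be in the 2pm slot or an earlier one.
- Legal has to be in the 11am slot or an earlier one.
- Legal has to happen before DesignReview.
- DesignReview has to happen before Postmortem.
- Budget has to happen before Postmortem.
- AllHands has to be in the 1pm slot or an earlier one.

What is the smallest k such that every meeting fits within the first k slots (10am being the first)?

3

The precedence chain requires at least 3 distinct slots.
With at most 2 per slot and 5 meetings, at least 3 slots are needed.
3 works (last occupied slot: 12pm): for example Budget in 10am; Postmortem in 12pm; Legal in 10am; AllHands in 11am; DesignReview in 11am.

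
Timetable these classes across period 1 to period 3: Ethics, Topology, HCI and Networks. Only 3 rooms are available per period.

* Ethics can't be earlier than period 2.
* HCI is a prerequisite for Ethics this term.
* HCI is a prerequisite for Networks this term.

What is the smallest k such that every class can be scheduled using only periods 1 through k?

2

The precedence chain requires at least 2 distinct periods.
With at most 3 per period and 4 classes, at least 2 periods are needed.
2 works (last occupied period: period 2): for example HCI in period 1, Networks in period 2, Topology in period 1, Ethics in period 2.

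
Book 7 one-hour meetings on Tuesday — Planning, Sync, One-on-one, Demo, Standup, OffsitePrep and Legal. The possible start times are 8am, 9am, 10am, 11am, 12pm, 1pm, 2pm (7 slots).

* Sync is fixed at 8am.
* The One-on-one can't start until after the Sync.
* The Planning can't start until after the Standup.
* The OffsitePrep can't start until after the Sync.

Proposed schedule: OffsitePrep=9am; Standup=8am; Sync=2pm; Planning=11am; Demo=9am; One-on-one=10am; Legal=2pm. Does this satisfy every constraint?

Sync is fixed at 8am — violated.
The One-on-one can't start until after the Sync — violated.
The Planning can't start until after the Standup — holds.
The OffsitePrep can't start until after the Sync — violated.

Invalid. Sync is fixed at 8am.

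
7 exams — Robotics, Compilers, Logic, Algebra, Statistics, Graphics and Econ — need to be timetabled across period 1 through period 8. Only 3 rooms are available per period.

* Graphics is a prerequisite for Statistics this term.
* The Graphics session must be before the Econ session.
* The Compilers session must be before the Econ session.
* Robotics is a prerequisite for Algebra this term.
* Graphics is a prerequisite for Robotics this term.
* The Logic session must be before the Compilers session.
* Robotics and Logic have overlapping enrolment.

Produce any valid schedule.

Robotics in period 2, Graphics in period 1, Econ in period 3, Statistics in period 2, Algebra in period 3, Compilers in period 2, Logic in period 1

Checking: Graphics(period 1) before Statistics(period 2); Compilers(period 2) before Econ(period 3); Graphics(period 1) before Robotics(period 2); Logic(period 1) before Compilers(period 2); Graphics(period 1) before Econ(period 3); Robotics(period 2) before Algebra(period 3); Robotics(period 2) != Logic(period 1); max 3 per period (cap 3).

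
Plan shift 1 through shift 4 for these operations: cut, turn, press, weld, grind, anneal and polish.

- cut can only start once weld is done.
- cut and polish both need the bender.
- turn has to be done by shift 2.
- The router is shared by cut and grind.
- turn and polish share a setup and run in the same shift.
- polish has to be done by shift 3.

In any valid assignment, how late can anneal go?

shift 4

anneal at shift 4 is achievable: weld -> shift 1, turn -> shift 1, cut -> shift 2, anneal -> shift 4, press -> shift 1, polish -> shift 1, grind -> shift 1.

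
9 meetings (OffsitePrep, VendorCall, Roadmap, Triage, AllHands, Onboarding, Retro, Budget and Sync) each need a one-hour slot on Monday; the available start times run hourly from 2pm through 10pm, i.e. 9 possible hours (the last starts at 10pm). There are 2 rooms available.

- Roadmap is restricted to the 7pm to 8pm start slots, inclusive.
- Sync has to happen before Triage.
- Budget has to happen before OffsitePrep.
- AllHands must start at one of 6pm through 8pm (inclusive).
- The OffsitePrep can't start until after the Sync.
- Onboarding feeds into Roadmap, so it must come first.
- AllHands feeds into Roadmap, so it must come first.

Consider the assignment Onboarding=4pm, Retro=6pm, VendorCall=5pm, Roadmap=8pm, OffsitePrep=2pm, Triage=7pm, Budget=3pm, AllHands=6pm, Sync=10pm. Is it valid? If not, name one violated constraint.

No. The OffsitePrep can't start until after the Sync is not satisfied.

Sync has to happen before Triage — violated.
AllHands must start at one of 6pm through 8pm (inclusive) — holds.
AllHands feeds into Roadmap, so it must come first — holds.
Onboarding feeds into Roadmap, so it must come first — holds.
Budget has to happen before OffsitePrep — violated.
The OffsitePrep can't start until after the Sync — violated.
Roadmap is restricted to the 7pm to 8pm start slots, inclusive — holds.
There are 2 rooms available — holds.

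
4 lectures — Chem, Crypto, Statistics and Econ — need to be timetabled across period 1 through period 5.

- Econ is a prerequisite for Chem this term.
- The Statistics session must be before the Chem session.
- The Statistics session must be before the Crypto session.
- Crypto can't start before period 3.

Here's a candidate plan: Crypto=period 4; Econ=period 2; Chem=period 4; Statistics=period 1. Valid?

Yes

The Statistics session must be before the Crypto session — holds.
Crypto can't start before period 3 — holds.
Econ is a prerequisite for Chem this term — holds.
The Statistics session must be before the Chem session — holds.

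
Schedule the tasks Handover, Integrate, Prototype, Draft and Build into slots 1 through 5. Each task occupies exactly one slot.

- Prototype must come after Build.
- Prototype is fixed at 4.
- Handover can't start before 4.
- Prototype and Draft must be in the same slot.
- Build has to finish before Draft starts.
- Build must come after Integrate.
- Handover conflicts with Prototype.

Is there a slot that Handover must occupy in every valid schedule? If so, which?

Handover's window is 4–5.
Prototype is fixed at 4, and Handover can't share a slot with Prototype.
So Handover must be 5.

5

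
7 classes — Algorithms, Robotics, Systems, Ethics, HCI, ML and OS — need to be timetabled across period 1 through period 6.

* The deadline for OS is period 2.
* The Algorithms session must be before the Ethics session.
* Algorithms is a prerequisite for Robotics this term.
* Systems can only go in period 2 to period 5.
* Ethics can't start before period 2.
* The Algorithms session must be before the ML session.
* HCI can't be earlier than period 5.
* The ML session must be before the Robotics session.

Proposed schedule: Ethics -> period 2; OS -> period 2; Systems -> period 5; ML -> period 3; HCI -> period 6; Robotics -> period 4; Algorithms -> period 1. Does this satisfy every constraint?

Yes

Algorithms is a prerequisite for Robotics this term — holds.
The ML session must be before the Robotics session — holds.
The deadline for OS is period 2 — holds.
Systems can only go in period 2 to period 5 — holds.
HCI can't be earlier than period 5 — holds.
The Algorithms session must be before the Ethics session — holds.
Ethics can't start before period 2 — holds.
The Algorithms session must be before the ML session — holds.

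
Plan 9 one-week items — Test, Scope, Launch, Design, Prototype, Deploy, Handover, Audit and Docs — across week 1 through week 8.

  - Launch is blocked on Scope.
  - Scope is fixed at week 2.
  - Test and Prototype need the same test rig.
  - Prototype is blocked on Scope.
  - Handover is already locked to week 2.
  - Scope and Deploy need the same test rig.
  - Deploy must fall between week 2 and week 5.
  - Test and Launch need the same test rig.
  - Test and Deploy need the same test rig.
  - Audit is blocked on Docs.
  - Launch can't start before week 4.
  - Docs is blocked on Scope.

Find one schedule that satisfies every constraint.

Launch=week 4; Docs=week 3; Test=week 1; Audit=week 4; Handover=week 2; Design=week 1; Deploy=week 3; Scope=week 2; Prototype=week 3

Checking: Scope(week 2) before Docs(week 3); Scope(week 2) before Prototype(week 3); Docs(week 3) before Audit(week 4); Scope(week 2) before Launch(week 4); Test(week 1) != Deploy(week 3); Test(week 1) != Prototype(week 3); Test(week 1) != Launch(week 4); Scope(week 2) != Deploy(week 3); Launch=week 4 in [week 4,week 8]; Scope=week 2 in [week 2,week 2]; Handover=week 2 in [week 2,week 2]; Deploy=week 3 in [week 2,week 5].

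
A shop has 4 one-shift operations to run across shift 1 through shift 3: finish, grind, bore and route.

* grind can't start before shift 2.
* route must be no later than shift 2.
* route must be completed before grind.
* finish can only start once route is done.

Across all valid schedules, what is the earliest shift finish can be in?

Precedence pushes finish to at least shift 2.
finish at shift 2 is achievable: bore -> shift 1, finish -> shift 2, grind -> shift 2, route -> shift 1.

shift 2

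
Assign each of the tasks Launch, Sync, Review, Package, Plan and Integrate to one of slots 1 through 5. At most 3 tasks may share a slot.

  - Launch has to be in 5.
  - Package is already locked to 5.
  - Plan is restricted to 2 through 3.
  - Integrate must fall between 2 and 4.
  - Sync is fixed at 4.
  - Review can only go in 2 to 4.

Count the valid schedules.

Splitting on Review: it can be 2 (6), 3 (6), 4 (6). Listing each branch's schedules as (Launch, Sync, Package, Plan, Integrate):
Review=2: (5,4,5,2,2) (5,4,5,2,3) (5,4,5,2,4) (5,4,5,3,2) (5,4,5,3,3) (5,4,5,3,4) — 6.
Review=3: (5,4,5,2,2) (5,4,5,2,3) (5,4,5,2,4) (5,4,5,3,2) (5,4,5,3,3) (5,4,5,3,4) — 6.
Review=4: (5,4,5,2,2) (5,4,5,2,3) (5,4,5,2,4) (5,4,5,3,2) (5,4,5,3,3) (5,4,5,3,4) — 6.
Summing: 6 + 6 + 6 = 18.

18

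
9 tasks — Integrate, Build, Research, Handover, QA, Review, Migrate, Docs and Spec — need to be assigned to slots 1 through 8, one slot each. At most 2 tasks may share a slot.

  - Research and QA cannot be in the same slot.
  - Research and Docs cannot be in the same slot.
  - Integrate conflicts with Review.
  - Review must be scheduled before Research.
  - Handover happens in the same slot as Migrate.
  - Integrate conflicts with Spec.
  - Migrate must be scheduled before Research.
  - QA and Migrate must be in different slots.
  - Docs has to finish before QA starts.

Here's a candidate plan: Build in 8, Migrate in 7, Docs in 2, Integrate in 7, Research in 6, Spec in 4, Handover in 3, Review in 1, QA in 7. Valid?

Handover happens in the same slot as Migrate — violated.
Integrate conflicts with Spec — holds.
Integrate conflicts with Review — holds.
Research and QA cannot be in the same slot — holds.
Docs has to finish before QA starts — holds.
Research and Docs cannot be in the same slot — holds.
Migrate must be scheduled before Research — violated.
At most 2 tasks may share a slot — violated.
Review must be scheduled before Research — holds.
QA and Migrate must be in different slots — violated.

Invalid. QA and Migrate must be in different slots.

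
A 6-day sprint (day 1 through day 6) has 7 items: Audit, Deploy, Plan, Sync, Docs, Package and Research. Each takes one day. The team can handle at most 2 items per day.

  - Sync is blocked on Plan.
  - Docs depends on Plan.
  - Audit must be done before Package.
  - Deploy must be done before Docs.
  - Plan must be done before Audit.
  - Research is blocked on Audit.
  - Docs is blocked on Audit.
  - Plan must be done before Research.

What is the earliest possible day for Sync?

Precedence pushes Sync to at least day 2.
Sync at day 2 is achievable: Docs in day 3, Sync in day 2, Audit in day 2, Deploy in day 1, Research in day 3, Plan in day 1, Package in day 4.

day 2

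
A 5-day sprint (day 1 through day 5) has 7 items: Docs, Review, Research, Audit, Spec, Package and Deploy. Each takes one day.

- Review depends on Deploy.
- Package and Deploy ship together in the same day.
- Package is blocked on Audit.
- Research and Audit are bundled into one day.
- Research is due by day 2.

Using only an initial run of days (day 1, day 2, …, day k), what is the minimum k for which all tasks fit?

The precedence chain requires at least 3 distinct days.
3 works (last occupied day: day 3): for example Deploy in day 2, Docs in day 1, Package in day 2, Research in day 1, Spec in day 1, Review in day 3, Audit in day 1.

3 days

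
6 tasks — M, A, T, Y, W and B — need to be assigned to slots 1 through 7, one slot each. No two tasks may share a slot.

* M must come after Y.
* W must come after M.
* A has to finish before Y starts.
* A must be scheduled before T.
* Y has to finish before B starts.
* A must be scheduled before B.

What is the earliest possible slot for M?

3

Precedence pushes M to at least 3; downstream work caps M at 6.
M at 3 is achievable: W=6; Y=2; T=5; M=3; B=4; A=1.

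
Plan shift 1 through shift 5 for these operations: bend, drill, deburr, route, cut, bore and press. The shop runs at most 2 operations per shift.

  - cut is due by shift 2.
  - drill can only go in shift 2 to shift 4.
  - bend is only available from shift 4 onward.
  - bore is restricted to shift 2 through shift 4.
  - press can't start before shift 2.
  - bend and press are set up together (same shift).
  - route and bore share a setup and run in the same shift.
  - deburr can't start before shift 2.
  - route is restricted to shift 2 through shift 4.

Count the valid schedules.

23

Splitting on bend: it can be shift 4 (5), shift 5 (18). Listing each branch's schedules as (drill, deburr, route, cut, bore, press) by shift number:
bend=shift 4: (2,2,3,1,3,4) (2,5,3,1,3,4) (2,5,3,2,3,4) (3,3,2,1,2,4) (3,5,2,1,2,4) — 5.
bend=shift 5: (2,2,3,1,3,5) (2,2,4,1,4,5) (2,3,4,1,4,5) (2,3,4,2,4,5) (2,4,3,1,3,5) (2,4,3,2,3,5) (3,2,4,1,4,5) (3,2,4,2,4,5) (3,3,2,1,2,5) (3,3,4,1,4,5) (3,3,4,2,4,5) (3,4,2,1,2,5) (4,2,3,1,3,5) (4,2,3,2,3,5) (4,3,2,1,2,5) (4,4,2,1,2,5) (4,4,3,1,3,5) (4,4,3,2,3,5) — 18.
Summing: 5 + 18 = 23.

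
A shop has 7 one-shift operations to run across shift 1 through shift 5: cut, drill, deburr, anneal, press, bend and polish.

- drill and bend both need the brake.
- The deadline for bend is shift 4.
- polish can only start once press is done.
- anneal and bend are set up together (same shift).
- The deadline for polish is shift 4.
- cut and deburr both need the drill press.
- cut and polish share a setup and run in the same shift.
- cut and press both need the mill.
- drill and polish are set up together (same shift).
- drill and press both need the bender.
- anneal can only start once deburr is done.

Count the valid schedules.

18

Splitting on cut: it can be shift 2 (3), shift 3 (6), shift 4 (9). Listing each branch's schedules as (drill, deburr, anneal, press, bend, polish) by shift number:
cut=shift 2: (2,1,3,1,3,2) (2,1,4,1,4,2) (2,3,4,1,4,2) — 3.
cut=shift 3: (3,1,2,1,2,3) (3,1,2,2,2,3) (3,1,4,1,4,3) (3,1,4,2,4,3) (3,2,4,1,4,3) (3,2,4,2,4,3) — 6.
cut=shift 4: (4,1,2,1,2,4) (4,1,2,2,2,4) (4,1,2,3,2,4) (4,1,3,1,3,4) (4,1,3,2,3,4) (4,1,3,3,3,4) (4,2,3,1,3,4) (4,2,3,2,3,4) (4,2,3,3,3,4) — 9.
Summing: 3 + 6 + 9 = 18.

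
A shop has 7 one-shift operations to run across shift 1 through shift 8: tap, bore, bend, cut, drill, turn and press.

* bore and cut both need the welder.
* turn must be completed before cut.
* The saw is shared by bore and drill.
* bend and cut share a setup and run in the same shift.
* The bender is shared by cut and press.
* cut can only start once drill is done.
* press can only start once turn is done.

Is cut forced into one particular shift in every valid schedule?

No

cut can be shift 2 (e.g. tap=shift 1, bend=shift 2, bore=shift 3, press=shift 3, turn=shift 1, cut=shift 2, drill=shift 1) or shift 3 (e.g. press -> shift 2, bore -> shift 2, tap -> shift 1, cut -> shift 3, drill -> shift 1, bend -> shift 3, turn -> shift 1).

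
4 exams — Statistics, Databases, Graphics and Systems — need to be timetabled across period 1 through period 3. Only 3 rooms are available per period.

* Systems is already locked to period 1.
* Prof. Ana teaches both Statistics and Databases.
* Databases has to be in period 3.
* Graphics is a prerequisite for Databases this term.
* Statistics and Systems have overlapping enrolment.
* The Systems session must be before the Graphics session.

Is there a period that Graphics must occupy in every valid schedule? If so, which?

period 2

Systems is fixed at period 1 and must come before Graphics, so Graphics is at least period 2.
Databases is fixed at period 3 and must come after Graphics, so Graphics is at most period 2.
So Graphics must be period 2.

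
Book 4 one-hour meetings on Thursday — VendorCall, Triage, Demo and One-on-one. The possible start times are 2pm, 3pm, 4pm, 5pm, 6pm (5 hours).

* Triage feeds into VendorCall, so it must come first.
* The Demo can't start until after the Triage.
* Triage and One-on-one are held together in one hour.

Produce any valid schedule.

VendorCall=3pm, Demo=3pm, One-on-one=2pm, Triage=2pm

Checking: Triage(2pm) before VendorCall(3pm); Triage(2pm) before Demo(3pm); Triage = One-on-one = 2pm.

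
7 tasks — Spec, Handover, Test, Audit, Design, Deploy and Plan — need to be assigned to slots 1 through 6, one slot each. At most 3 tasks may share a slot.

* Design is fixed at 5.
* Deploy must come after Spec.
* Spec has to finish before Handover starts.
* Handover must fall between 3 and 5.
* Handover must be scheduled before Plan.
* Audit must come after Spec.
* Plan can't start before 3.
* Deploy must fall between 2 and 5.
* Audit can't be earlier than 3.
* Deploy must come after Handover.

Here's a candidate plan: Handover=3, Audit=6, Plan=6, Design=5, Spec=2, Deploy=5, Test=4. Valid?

Yes

Spec has to finish before Handover starts — holds.
Plan can't start before 3 — holds.
Deploy must fall between 2 and 5 — holds.
Audit can't be earlier than 3 — holds.
Design is fixed at 5 — holds.
At most 3 tasks may share a slot — holds.
Deploy must come after Handover — holds.
Audit must come after Spec — holds.
Handover must fall between 3 and 5 — holds.
Handover must be scheduled before Plan — holds.
Deploy must come after Spec — holds.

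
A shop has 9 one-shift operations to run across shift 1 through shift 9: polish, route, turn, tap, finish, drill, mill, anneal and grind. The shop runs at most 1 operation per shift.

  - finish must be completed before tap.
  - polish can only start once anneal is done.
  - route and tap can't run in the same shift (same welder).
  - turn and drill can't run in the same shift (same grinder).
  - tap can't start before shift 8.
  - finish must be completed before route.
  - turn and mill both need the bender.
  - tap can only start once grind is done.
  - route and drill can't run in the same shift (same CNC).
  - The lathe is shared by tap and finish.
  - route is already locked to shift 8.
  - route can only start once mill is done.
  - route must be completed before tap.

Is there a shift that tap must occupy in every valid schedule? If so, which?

shift 9

tap's window is shift 8–shift 9.
route is fixed at shift 8, and tap can't share a shift with route.
So tap must be shift 9.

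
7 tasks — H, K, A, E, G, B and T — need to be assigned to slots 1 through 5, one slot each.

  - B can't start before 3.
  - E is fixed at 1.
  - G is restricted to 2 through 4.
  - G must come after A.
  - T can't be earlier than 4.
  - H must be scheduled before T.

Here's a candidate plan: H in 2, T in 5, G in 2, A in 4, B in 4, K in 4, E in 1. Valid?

No. G must come after A is not satisfied.

E is fixed at 1 — holds.
B can't start before 3 — holds.
G must come after A — violated.
G is restricted to 2 through 4 — holds.
T can't be earlier than 4 — holds.
H must be scheduled before T — holds.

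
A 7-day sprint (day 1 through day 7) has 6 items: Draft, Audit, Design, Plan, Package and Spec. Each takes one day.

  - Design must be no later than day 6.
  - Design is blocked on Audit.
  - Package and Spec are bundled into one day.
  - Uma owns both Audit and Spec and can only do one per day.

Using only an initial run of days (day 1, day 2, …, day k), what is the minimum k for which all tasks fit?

The precedence chain requires at least 2 distinct days.
2 works (last occupied day: day 2): for example Design in day 2, Package in day 2, Audit in day 1, Spec in day 2, Draft in day 1, Plan in day 1.

2 days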